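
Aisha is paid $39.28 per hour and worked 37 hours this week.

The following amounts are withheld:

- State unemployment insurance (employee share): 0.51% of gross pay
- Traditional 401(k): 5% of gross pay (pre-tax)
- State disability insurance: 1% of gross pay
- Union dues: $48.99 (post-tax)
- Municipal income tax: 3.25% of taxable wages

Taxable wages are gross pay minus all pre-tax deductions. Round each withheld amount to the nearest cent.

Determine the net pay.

Gross pay: 37 × $39.28 = $1,453.36
Traditional 401(k): $1,453.36 × 0.05 = $72.67
Taxable wages = $1,453.36 − $72.67 = $1,380.69
Municipal income tax: $1,380.69 × 0.0325 = $44.87
State unemployment insurance (employee share): $1,453.36 × 0.0051 = $7.41
State disability insurance: $1,453.36 × 0.01 = $14.53
Union dues: $48.99
Total deductions = $72.67 + $44.87 + $7.41 + $14.53 + $48.99 = $188.47
Net pay = $1,453.36 − $188.47 = $1,264.89

$1,264.89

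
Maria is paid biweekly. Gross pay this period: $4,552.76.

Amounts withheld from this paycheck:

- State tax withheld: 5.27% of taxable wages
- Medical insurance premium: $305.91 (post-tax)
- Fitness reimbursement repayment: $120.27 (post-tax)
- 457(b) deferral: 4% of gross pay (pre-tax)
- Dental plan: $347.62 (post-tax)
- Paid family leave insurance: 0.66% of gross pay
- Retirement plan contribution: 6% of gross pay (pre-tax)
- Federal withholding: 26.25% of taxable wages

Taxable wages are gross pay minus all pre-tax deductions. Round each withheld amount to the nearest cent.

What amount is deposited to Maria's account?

$2,002.10

Retirement plan contribution: $4,552.76 × 0.06 = $273.17
457(b) deferral: $4,552.76 × 0.04 = $182.11
Pre-tax total = $273.17 + $182.11 = $455.28
Taxable wages = $4,552.76 − $455.28 = $4,097.48
Federal withholding: $4,097.48 × 0.2625 = $1,075.59
State tax withheld: $4,097.48 × 0.0527 = $215.94
Paid family leave insurance: $4,552.76 × 0.0066 = $30.05
Fitness reimbursement repayment: $120.27
Medical insurance premium: $305.91
Dental plan: $347.62
Total deductions = $273.17 + $182.11 + $1,075.59 + $215.94 + $30.05 + $120.27 + $305.91 + $347.62 = $2,550.66
Net pay = $4,552.76 − $2,550.66 = $2,002.10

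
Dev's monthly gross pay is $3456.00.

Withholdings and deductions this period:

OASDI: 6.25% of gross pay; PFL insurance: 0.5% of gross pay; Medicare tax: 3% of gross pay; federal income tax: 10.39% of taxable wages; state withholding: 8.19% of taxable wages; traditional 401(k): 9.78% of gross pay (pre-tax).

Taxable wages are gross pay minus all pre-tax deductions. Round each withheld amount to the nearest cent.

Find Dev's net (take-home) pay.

Traditional 401(k): $3456.00 × 0.0978 = $338.00
Taxable wages = $3456.00 − $338.00 = $3118.00
State withholding: $3118.00 × 0.0819 = $255.36
Federal income tax: $3118.00 × 0.1039 = $323.96
Medicare tax: $3456.00 × 0.03 = $103.68
PFL insurance: $3456.00 × 0.005 = $17.28
OASDI: $3456.00 × 0.0625 = $216.00
Total deductions = $338.00 + $255.36 + $323.96 + $103.68 + $17.28 + $216.00 = $1254.28
Net pay = $3456.00 − $1254.28 = $2201.72

$2201.72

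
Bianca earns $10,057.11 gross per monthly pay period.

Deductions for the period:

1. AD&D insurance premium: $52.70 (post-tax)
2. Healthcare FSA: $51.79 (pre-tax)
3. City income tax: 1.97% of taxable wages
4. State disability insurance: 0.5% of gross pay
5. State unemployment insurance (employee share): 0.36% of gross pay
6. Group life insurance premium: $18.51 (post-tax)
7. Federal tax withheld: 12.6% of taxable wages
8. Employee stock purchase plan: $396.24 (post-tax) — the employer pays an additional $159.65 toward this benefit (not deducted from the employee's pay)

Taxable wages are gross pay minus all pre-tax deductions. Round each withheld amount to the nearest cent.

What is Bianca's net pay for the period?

$7,993.60

Healthcare FSA: $51.79
Taxable wages = $10,057.11 − $51.79 = $10,005.32
Federal tax withheld: $10,005.32 × 0.126 = $1,260.67
City income tax: $10,005.32 × 0.0197 = $197.10
State unemployment insurance (employee share): $10,057.11 × 0.0036 = $36.21
State disability insurance: $10,057.11 × 0.005 = $50.29
Employee stock purchase plan: $396.24
Group life insurance premium: $18.51
AD&D insurance premium: $52.70
(Employer's $159.65 toward employee stock purchase plan is not withheld from the employee.)
Total deductions = $51.79 + $1,260.67 + $197.10 + $36.21 + $50.29 + $396.24 + $18.51 + $52.70 = $2,063.51
Net pay = $10,057.11 − $2,063.51 = $7,993.60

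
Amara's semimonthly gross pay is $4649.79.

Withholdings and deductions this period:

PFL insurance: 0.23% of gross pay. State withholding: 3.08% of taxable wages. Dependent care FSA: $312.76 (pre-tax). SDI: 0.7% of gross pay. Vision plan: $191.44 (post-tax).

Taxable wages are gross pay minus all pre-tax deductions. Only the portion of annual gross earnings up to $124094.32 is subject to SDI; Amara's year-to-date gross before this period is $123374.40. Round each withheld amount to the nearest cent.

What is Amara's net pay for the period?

$3996.28

Dependent care FSA: $312.76
Taxable wages = $4649.79 − $312.76 = $4337.03
State withholding: $4337.03 × 0.0308 = $133.58
SDI: only $124094.32 − $123374.40 = $719.92 of this check is subject → $719.92 × 0.007 = $5.04
PFL insurance: $4649.79 × 0.0023 = $10.69
Vision plan: $191.44
Total deductions = $312.76 + $133.58 + $5.04 + $10.69 + $191.44 = $653.51
Net pay = $4649.79 − $653.51 = $3996.28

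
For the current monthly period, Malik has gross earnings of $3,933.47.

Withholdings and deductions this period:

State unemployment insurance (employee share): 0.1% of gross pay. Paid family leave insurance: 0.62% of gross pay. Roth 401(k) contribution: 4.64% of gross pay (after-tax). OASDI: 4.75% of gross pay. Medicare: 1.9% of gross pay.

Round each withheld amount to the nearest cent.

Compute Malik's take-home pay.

State unemployment insurance (employee share): $3,933.47 × 0.001 = $3.93
Medicare: $3,933.47 × 0.019 = $74.74
Paid family leave insurance: $3,933.47 × 0.0062 = $24.39
OASDI: $3,933.47 × 0.0475 = $186.84
Roth 401(k) contribution: $3,933.47 × 0.0464 = $182.51
Total deductions = $3.93 + $74.74 + $24.39 + $186.84 + $182.51 = $472.41
Net pay = $3,933.47 − $472.41 = $3,461.06

$3,461.06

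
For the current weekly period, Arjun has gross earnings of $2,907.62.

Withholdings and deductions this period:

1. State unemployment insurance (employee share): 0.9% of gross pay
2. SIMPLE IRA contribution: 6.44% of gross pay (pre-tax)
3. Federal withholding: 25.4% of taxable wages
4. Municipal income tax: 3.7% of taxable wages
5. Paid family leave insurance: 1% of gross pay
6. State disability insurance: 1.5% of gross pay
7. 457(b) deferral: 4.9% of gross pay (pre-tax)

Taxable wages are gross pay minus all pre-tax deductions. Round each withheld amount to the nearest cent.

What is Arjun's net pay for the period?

$1,728.87

SIMPLE IRA contribution: $2,907.62 × 0.0644 = $187.25
457(b) deferral: $2,907.62 × 0.049 = $142.47
Pre-tax total = $187.25 + $142.47 = $329.72
Taxable wages = $2,907.62 − $329.72 = $2,577.90
Municipal income tax: $2,577.90 × 0.037 = $95.38
Federal withholding: $2,577.90 × 0.254 = $654.79
State disability insurance: $2,907.62 × 0.015 = $43.61
State unemployment insurance (employee share): $2,907.62 × 0.009 = $26.17
Paid family leave insurance: $2,907.62 × 0.01 = $29.08
Total deductions = $187.25 + $142.47 + $95.38 + $654.79 + $43.61 + $26.17 + $29.08 = $1,178.75
Net pay = $2,907.62 − $1,178.75 = $1,728.87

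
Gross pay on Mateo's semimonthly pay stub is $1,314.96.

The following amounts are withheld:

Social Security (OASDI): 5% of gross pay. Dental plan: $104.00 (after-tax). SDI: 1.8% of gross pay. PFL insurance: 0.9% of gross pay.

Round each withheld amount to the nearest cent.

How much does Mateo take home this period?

SDI: $1,314.96 × 0.018 = $23.67
Social Security (OASDI): $1,314.96 × 0.05 = $65.75
PFL insurance: $1,314.96 × 0.009 = $11.83
Dental plan: $104.00
Total deductions = $23.67 + $65.75 + $11.83 + $104.00 = $205.25
Net pay = $1,314.96 − $205.25 = $1,109.71

$1,109.71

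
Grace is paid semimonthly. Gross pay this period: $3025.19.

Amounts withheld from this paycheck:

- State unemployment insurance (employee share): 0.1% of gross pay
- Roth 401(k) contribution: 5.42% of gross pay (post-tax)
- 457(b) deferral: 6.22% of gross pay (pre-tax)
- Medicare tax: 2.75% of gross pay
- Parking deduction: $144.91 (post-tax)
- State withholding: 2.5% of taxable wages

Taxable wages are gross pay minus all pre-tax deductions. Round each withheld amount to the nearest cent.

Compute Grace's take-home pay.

$2370.99

457(b) deferral: $3025.19 × 0.0622 = $188.17
Taxable wages = $3025.19 − $188.17 = $2837.02
State withholding: $2837.02 × 0.025 = $70.93
State unemployment insurance (employee share): $3025.19 × 0.001 = $3.03
Medicare tax: $3025.19 × 0.0275 = $83.19
Roth 401(k) contribution: $3025.19 × 0.0542 = $163.97
Parking deduction: $144.91
Total deductions = $188.17 + $70.93 + $3.03 + $83.19 + $163.97 + $144.91 = $654.20
Net pay = $3025.19 − $654.20 = $2370.99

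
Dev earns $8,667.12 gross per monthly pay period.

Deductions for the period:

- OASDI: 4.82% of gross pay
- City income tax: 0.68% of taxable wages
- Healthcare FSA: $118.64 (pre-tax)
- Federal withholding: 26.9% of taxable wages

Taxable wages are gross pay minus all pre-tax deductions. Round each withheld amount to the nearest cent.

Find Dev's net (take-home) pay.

Healthcare FSA: $118.64
Taxable wages = $8,667.12 − $118.64 = $8,548.48
Federal withholding: $8,548.48 × 0.269 = $2,299.54
City income tax: $8,548.48 × 0.0068 = $58.13
OASDI: $8,667.12 × 0.0482 = $417.76
Total deductions = $118.64 + $2,299.54 + $58.13 + $417.76 = $2,894.07
Net pay = $8,667.12 − $2,894.07 = $5,773.05

$5,773.05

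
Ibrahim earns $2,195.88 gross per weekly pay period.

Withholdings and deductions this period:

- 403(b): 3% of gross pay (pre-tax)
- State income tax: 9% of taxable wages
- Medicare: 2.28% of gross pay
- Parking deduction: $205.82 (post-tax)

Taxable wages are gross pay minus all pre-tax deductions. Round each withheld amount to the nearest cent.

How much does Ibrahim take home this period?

403(b): $2,195.88 × 0.03 = $65.88
Taxable wages = $2,195.88 − $65.88 = $2,130.00
State income tax: $2,130.00 × 0.09 = $191.70
Medicare: $2,195.88 × 0.0228 = $50.07
Parking deduction: $205.82
Total deductions = $65.88 + $191.70 + $50.07 + $205.82 = $513.47
Net pay = $2,195.88 − $513.47 = $1,682.41

$1,682.41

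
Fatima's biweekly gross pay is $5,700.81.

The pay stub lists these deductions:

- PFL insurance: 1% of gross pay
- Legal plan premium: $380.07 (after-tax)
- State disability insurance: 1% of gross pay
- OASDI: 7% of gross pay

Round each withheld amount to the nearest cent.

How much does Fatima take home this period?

State disability insurance: $5,700.81 × 0.01 = $57.01
PFL insurance: $5,700.81 × 0.01 = $57.01
OASDI: $5,700.81 × 0.07 = $399.06
Legal plan premium: $380.07
Total deductions = $57.01 + $57.01 + $399.06 + $380.07 = $893.15
Net pay = $5,700.81 − $893.15 = $4,807.66

$4,807.66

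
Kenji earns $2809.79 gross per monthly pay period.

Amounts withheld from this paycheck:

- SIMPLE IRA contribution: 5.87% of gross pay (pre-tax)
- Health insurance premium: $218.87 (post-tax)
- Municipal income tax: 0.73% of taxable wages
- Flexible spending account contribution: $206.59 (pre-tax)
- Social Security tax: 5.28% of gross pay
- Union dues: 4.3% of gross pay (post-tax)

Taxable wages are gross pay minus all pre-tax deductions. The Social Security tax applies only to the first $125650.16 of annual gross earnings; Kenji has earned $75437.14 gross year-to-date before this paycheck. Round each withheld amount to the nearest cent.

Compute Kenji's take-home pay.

$1932.42

Flexible spending account contribution: $206.59
SIMPLE IRA contribution: $2809.79 × 0.0587 = $164.93
Pre-tax total = $206.59 + $164.93 = $371.52
Taxable wages = $2809.79 − $371.52 = $2438.27
Municipal income tax: $2438.27 × 0.0073 = $17.80
Social Security tax: cap not yet reached, full $2809.79 is subject → $2809.79 × 0.0528 = $148.36
Health insurance premium: $218.87
Union dues: $2809.79 × 0.043 = $120.82
Total deductions = $206.59 + $164.93 + $17.80 + $148.36 + $218.87 + $120.82 = $877.37
Net pay = $2809.79 − $877.37 = $1932.42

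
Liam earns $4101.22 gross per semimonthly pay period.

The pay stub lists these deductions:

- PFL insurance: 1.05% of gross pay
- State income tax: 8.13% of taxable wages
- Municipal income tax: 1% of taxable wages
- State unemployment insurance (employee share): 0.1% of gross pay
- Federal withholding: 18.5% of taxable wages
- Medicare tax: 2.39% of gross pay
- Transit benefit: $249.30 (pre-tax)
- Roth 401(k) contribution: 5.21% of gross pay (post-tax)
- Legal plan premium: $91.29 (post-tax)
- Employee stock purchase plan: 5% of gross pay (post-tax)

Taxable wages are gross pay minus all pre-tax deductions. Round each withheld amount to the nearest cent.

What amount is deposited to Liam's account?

Transit benefit: $249.30
Taxable wages = $4101.22 − $249.30 = $3851.92
State income tax: $3851.92 × 0.0813 = $313.16
Municipal income tax: $3851.92 × 0.01 = $38.52
Federal withholding: $3851.92 × 0.185 = $712.61
State unemployment insurance (employee share): $4101.22 × 0.001 = $4.10
PFL insurance: $4101.22 × 0.0105 = $43.06
Medicare tax: $4101.22 × 0.0239 = $98.02
Legal plan premium: $91.29
Roth 401(k) contribution: $4101.22 × 0.0521 = $213.67
Employee stock purchase plan: $4101.22 × 0.05 = $205.06
Total deductions = $249.30 + $313.16 + $38.52 + $712.61 + $4.10 + $43.06 + $98.02 + $91.29 + $213.67 + $205.06 = $1968.79
Net pay = $4101.22 − $1968.79 = $2132.43

$2132.43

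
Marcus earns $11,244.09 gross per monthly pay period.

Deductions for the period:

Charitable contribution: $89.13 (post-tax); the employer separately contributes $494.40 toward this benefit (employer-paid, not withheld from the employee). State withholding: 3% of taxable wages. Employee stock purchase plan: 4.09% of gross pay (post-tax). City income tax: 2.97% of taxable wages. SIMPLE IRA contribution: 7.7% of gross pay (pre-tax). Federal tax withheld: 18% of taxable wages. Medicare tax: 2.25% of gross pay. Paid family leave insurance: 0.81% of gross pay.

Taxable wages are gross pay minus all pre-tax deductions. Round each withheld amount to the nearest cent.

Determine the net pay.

$6,997.54

SIMPLE IRA contribution: $11,244.09 × 0.077 = $865.79
Taxable wages = $11,244.09 − $865.79 = $10,378.30
Federal tax withheld: $10,378.30 × 0.18 = $1,868.09
City income tax: $10,378.30 × 0.0297 = $308.24
State withholding: $10,378.30 × 0.03 = $311.35
Paid family leave insurance: $11,244.09 × 0.0081 = $91.08
Medicare tax: $11,244.09 × 0.0225 = $252.99
Employee stock purchase plan: $11,244.09 × 0.0409 = $459.88
Charitable contribution: $89.13
(Employer's $494.40 toward charitable contribution is not withheld from the employee.)
Total deductions = $865.79 + $1,868.09 + $308.24 + $311.35 + $91.08 + $252.99 + $459.88 + $89.13 = $4,246.55
Net pay = $11,244.09 − $4,246.55 = $6,997.54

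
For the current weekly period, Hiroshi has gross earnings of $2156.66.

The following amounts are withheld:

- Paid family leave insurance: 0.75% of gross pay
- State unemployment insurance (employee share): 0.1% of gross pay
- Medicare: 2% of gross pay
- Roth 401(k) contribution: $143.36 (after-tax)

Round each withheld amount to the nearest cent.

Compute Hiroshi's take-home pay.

Paid family leave insurance: $2156.66 × 0.0075 = $16.17
State unemployment insurance (employee share): $2156.66 × 0.001 = $2.16
Medicare: $2156.66 × 0.02 = $43.13
Roth 401(k) contribution: $143.36
Total deductions = $16.17 + $2.16 + $43.13 + $143.36 = $204.82
Net pay = $2156.66 − $204.82 = $1951.84

$1951.84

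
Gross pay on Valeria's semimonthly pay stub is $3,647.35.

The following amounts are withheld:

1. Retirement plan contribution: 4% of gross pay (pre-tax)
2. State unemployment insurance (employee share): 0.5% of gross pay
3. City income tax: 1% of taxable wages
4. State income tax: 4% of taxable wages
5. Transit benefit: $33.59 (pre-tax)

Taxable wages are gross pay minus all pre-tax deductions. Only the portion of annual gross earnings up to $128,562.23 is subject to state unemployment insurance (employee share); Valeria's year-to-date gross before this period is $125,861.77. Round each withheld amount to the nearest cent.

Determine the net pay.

$3,280.98

Transit benefit: $33.59
Retirement plan contribution: $3,647.35 × 0.04 = $145.89
Pre-tax total = $33.59 + $145.89 = $179.48
Taxable wages = $3,647.35 − $179.48 = $3,467.87
State income tax: $3,467.87 × 0.04 = $138.71
City income tax: $3,467.87 × 0.01 = $34.68
State unemployment insurance (employee share): only $128,562.23 − $125,861.77 = $2,700.46 of this check is subject → $2,700.46 × 0.005 = $13.50
Total deductions = $33.59 + $145.89 + $138.71 + $34.68 + $13.50 = $366.37
Net pay = $3,647.35 − $366.37 = $3,280.98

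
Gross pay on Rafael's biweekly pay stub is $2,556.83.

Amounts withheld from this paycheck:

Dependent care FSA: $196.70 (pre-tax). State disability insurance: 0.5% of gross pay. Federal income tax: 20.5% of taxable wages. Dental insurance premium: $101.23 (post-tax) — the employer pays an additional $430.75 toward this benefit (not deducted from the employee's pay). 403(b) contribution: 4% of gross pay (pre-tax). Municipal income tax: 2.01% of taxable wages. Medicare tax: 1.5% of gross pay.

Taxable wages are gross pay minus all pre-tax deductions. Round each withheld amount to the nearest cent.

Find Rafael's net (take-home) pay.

403(b) contribution: $2,556.83 × 0.04 = $102.27
Dependent care FSA: $196.70
Pre-tax total = $102.27 + $196.70 = $298.97
Taxable wages = $2,556.83 − $298.97 = $2,257.86
Federal income tax: $2,257.86 × 0.205 = $462.86
Municipal income tax: $2,257.86 × 0.0201 = $45.38
State disability insurance: $2,556.83 × 0.005 = $12.78
Medicare tax: $2,556.83 × 0.015 = $38.35
Dental insurance premium: $101.23
(Employer's $430.75 toward dental insurance premium is not withheld from the employee.)
Total deductions = $102.27 + $196.70 + $462.86 + $45.38 + $12.78 + $38.35 + $101.23 = $959.57
Net pay = $2,556.83 − $959.57 = $1,597.26

$1,597.26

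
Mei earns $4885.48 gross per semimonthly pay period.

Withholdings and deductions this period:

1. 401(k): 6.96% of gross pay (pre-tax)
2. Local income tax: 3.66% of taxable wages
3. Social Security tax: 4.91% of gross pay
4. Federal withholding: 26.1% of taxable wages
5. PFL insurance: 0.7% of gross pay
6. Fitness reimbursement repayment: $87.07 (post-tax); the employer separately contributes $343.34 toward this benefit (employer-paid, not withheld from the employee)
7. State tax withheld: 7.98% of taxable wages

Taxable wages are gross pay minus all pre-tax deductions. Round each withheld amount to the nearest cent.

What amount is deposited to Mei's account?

$2468.85

401(k): $4885.48 × 0.0696 = $340.03
Taxable wages = $4885.48 − $340.03 = $4545.45
Local income tax: $4545.45 × 0.0366 = $166.36
Federal withholding: $4545.45 × 0.261 = $1186.36
State tax withheld: $4545.45 × 0.0798 = $362.73
PFL insurance: $4885.48 × 0.007 = $34.20
Social Security tax: $4885.48 × 0.0491 = $239.88
Fitness reimbursement repayment: $87.07
(Employer's $343.34 toward fitness reimbursement repayment is not withheld from the employee.)
Total deductions = $340.03 + $166.36 + $1186.36 + $362.73 + $34.20 + $239.88 + $87.07 = $2416.63
Net pay = $4885.48 − $2416.63 = $2468.85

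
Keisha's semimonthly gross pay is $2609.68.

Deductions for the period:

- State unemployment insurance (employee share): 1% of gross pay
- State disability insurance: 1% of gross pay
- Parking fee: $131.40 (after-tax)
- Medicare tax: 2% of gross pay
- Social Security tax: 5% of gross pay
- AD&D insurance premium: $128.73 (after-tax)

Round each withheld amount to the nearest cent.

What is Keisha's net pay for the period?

State unemployment insurance (employee share): $2609.68 × 0.01 = $26.10
Medicare tax: $2609.68 × 0.02 = $52.19
State disability insurance: $2609.68 × 0.01 = $26.10
Social Security tax: $2609.68 × 0.05 = $130.48
Parking fee: $131.40
AD&D insurance premium: $128.73
Total deductions = $26.10 + $52.19 + $26.10 + $130.48 + $131.40 + $128.73 = $495.00
Net pay = $2609.68 − $495.00 = $2114.68

$2114.68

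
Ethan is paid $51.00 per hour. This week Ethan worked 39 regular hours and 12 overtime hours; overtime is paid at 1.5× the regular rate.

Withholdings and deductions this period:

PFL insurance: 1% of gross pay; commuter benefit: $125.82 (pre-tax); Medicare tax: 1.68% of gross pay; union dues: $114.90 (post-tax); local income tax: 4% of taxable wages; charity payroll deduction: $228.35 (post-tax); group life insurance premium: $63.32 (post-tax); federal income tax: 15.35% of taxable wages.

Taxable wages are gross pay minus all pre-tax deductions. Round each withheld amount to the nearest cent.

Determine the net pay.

Regular pay: 39 × $51.00 = $1,989.00
Overtime pay: 12 × $51.00 × 1.5 = $918.00
Gross pay = $1,989.00 + $918.00 = $2,907.00
Commuter benefit: $125.82
Taxable wages = $2,907.00 − $125.82 = $2,781.18
Local income tax: $2,781.18 × 0.04 = $111.25
Federal income tax: $2,781.18 × 0.1535 = $426.91
PFL insurance: $2,907.00 × 0.01 = $29.07
Medicare tax: $2,907.00 × 0.0168 = $48.84
Union dues: $114.90
Group life insurance premium: $63.32
Charity payroll deduction: $228.35
Total deductions = $125.82 + $111.25 + $426.91 + $29.07 + $48.84 + $114.90 + $63.32 + $228.35 = $1,148.46
Net pay = $2,907.00 − $1,148.46 = $1,758.54

$1,758.54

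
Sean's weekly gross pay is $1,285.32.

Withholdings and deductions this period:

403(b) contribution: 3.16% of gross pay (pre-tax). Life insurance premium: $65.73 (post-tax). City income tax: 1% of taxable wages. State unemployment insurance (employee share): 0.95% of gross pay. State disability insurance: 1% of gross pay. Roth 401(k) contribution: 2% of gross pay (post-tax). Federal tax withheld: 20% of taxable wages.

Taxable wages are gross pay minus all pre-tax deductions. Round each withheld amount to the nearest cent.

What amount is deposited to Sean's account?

$866.81

403(b) contribution: $1,285.32 × 0.0316 = $40.62
Taxable wages = $1,285.32 − $40.62 = $1,244.70
Federal tax withheld: $1,244.70 × 0.2 = $248.94
City income tax: $1,244.70 × 0.01 = $12.45
State disability insurance: $1,285.32 × 0.01 = $12.85
State unemployment insurance (employee share): $1,285.32 × 0.0095 = $12.21
Life insurance premium: $65.73
Roth 401(k) contribution: $1,285.32 × 0.02 = $25.71
Total deductions = $40.62 + $248.94 + $12.45 + $12.85 + $12.21 + $65.73 + $25.71 = $418.51
Net pay = $1,285.32 − $418.51 = $866.81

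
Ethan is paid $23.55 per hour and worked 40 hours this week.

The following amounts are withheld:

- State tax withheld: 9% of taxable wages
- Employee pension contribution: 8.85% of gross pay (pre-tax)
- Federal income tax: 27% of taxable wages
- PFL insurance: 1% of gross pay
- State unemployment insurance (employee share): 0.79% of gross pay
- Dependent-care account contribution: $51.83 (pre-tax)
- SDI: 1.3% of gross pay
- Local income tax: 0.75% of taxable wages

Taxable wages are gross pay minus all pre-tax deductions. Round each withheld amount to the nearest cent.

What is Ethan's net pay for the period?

$481.19

Gross pay: 40 × $23.55 = $942.00
Employee pension contribution: $942.00 × 0.0885 = $83.37
Dependent-care account contribution: $51.83
Pre-tax total = $83.37 + $51.83 = $135.20
Taxable wages = $942.00 − $135.20 = $806.80
Local income tax: $806.80 × 0.0075 = $6.05
Federal income tax: $806.80 × 0.27 = $217.84
State tax withheld: $806.80 × 0.09 = $72.61
PFL insurance: $942.00 × 0.01 = $9.42
SDI: $942.00 × 0.013 = $12.25
State unemployment insurance (employee share): $942.00 × 0.0079 = $7.44
Total deductions = $83.37 + $51.83 + $6.05 + $217.84 + $72.61 + $9.42 + $12.25 + $7.44 = $460.81
Net pay = $942.00 − $460.81 = $481.19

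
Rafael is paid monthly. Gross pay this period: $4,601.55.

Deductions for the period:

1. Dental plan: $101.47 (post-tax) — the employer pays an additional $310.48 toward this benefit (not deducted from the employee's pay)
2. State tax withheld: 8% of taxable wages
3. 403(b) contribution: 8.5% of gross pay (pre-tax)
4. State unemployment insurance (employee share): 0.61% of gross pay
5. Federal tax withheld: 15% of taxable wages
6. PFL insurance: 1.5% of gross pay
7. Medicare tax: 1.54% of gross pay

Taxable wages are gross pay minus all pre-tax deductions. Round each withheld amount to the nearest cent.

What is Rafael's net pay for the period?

403(b) contribution: $4,601.55 × 0.085 = $391.13
Taxable wages = $4,601.55 − $391.13 = $4,210.42
State tax withheld: $4,210.42 × 0.08 = $336.83
Federal tax withheld: $4,210.42 × 0.15 = $631.56
State unemployment insurance (employee share): $4,601.55 × 0.0061 = $28.07
Medicare tax: $4,601.55 × 0.0154 = $70.86
PFL insurance: $4,601.55 × 0.015 = $69.02
Dental plan: $101.47
(Employer's $310.48 toward dental plan is not withheld from the employee.)
Total deductions = $391.13 + $336.83 + $631.56 + $28.07 + $70.86 + $69.02 + $101.47 = $1,628.94
Net pay = $4,601.55 − $1,628.94 = $2,972.61

$2,972.61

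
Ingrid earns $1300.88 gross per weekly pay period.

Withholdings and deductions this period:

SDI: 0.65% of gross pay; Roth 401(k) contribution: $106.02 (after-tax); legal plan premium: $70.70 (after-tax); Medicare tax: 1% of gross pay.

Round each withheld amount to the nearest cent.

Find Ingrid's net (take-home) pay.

$1102.69

SDI: $1300.88 × 0.0065 = $8.46
Medicare tax: $1300.88 × 0.01 = $13.01
Roth 401(k) contribution: $106.02
Legal plan premium: $70.70
Total deductions = $8.46 + $13.01 + $106.02 + $70.70 = $198.19
Net pay = $1300.88 − $198.19 = $1102.69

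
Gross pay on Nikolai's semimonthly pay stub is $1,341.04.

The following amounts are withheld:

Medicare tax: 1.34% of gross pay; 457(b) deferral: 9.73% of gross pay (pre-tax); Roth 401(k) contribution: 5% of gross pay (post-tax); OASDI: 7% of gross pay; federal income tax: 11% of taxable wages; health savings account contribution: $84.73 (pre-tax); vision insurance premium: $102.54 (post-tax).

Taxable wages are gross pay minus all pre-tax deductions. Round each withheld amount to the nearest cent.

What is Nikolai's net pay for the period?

$720.56

Health savings account contribution: $84.73
457(b) deferral: $1,341.04 × 0.0973 = $130.48
Pre-tax total = $84.73 + $130.48 = $215.21
Taxable wages = $1,341.04 − $215.21 = $1,125.83
Federal income tax: $1,125.83 × 0.11 = $123.84
Medicare tax: $1,341.04 × 0.0134 = $17.97
OASDI: $1,341.04 × 0.07 = $93.87
Vision insurance premium: $102.54
Roth 401(k) contribution: $1,341.04 × 0.05 = $67.05
Total deductions = $84.73 + $130.48 + $123.84 + $17.97 + $93.87 + $102.54 + $67.05 = $620.48
Net pay = $1,341.04 − $620.48 = $720.56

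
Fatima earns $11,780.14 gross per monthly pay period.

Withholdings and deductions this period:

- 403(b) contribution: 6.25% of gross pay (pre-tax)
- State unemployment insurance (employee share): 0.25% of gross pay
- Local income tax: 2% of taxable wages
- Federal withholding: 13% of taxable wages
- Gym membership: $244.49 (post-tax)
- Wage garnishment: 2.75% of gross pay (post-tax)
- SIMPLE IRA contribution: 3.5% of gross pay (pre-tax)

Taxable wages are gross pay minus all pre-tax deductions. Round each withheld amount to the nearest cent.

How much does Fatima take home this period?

403(b) contribution: $11,780.14 × 0.0625 = $736.26
SIMPLE IRA contribution: $11,780.14 × 0.035 = $412.30
Pre-tax total = $736.26 + $412.30 = $1,148.56
Taxable wages = $11,780.14 − $1,148.56 = $10,631.58
Local income tax: $10,631.58 × 0.02 = $212.63
Federal withholding: $10,631.58 × 0.13 = $1,382.11
State unemployment insurance (employee share): $11,780.14 × 0.0025 = $29.45
Wage garnishment: $11,780.14 × 0.0275 = $323.95
Gym membership: $244.49
Total deductions = $736.26 + $412.30 + $212.63 + $1,382.11 + $29.45 + $323.95 + $244.49 = $3,341.19
Net pay = $11,780.14 − $3,341.19 = $8,438.95

$8,438.95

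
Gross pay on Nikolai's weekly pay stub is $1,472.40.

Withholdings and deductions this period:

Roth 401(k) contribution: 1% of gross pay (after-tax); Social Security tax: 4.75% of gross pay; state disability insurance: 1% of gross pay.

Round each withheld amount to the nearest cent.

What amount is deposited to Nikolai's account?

$1,373.02

State disability insurance: $1,472.40 × 0.01 = $14.72
Social Security tax: $1,472.40 × 0.0475 = $69.94
Roth 401(k) contribution: $1,472.40 × 0.01 = $14.72
Total deductions = $14.72 + $69.94 + $14.72 = $99.38
Net pay = $1,472.40 − $99.38 = $1,373.02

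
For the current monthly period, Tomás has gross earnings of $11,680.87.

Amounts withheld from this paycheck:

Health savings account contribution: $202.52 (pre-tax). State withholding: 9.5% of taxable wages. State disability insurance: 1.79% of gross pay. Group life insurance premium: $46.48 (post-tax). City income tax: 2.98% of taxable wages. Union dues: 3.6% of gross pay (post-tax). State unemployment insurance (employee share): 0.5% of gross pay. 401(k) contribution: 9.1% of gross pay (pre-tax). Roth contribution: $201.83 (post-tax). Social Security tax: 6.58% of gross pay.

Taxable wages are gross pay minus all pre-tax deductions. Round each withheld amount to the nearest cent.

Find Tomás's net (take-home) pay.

Health savings account contribution: $202.52
401(k) contribution: $11,680.87 × 0.091 = $1,062.96
Pre-tax total = $202.52 + $1,062.96 = $1,265.48
Taxable wages = $11,680.87 − $1,265.48 = $10,415.39
State withholding: $10,415.39 × 0.095 = $989.46
City income tax: $10,415.39 × 0.0298 = $310.38
State unemployment insurance (employee share): $11,680.87 × 0.005 = $58.40
State disability insurance: $11,680.87 × 0.0179 = $209.09
Social Security tax: $11,680.87 × 0.0658 = $768.60
Group life insurance premium: $46.48
Union dues: $11,680.87 × 0.036 = $420.51
Roth contribution: $201.83
Total deductions = $202.52 + $1,062.96 + $989.46 + $310.38 + $58.40 + $209.09 + $768.60 + $46.48 + $420.51 + $201.83 = $4,270.23
Net pay = $11,680.87 − $4,270.23 = $7,410.64

$7,410.64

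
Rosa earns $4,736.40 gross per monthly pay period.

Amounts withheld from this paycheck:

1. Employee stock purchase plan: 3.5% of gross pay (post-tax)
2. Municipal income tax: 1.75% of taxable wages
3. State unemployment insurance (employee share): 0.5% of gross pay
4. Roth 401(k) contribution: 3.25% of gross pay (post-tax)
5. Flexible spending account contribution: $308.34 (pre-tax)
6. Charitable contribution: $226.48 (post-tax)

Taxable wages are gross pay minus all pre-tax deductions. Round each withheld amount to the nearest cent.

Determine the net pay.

$3,780.71

Flexible spending account contribution: $308.34
Taxable wages = $4,736.40 − $308.34 = $4,428.06
Municipal income tax: $4,428.06 × 0.0175 = $77.49
State unemployment insurance (employee share): $4,736.40 × 0.005 = $23.68
Roth 401(k) contribution: $4,736.40 × 0.0325 = $153.93
Employee stock purchase plan: $4,736.40 × 0.035 = $165.77
Charitable contribution: $226.48
Total deductions = $308.34 + $77.49 + $23.68 + $153.93 + $165.77 + $226.48 = $955.69
Net pay = $4,736.40 − $955.69 = $3,780.71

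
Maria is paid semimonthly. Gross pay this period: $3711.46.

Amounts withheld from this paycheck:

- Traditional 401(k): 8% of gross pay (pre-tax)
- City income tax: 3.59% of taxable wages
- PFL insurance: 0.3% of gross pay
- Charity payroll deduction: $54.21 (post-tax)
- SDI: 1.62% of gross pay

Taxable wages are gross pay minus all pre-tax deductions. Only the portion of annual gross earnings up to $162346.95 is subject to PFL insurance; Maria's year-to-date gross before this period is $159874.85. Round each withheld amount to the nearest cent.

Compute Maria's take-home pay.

$3170.20

Traditional 401(k): $3711.46 × 0.08 = $296.92
Taxable wages = $3711.46 − $296.92 = $3414.54
City income tax: $3414.54 × 0.0359 = $122.58
PFL insurance: only $162346.95 − $159874.85 = $2472.10 of this check is subject → $2472.10 × 0.003 = $7.42
SDI: $3711.46 × 0.0162 = $60.13
Charity payroll deduction: $54.21
Total deductions = $296.92 + $122.58 + $7.42 + $60.13 + $54.21 = $541.26
Net pay = $3711.46 − $541.26 = $3170.20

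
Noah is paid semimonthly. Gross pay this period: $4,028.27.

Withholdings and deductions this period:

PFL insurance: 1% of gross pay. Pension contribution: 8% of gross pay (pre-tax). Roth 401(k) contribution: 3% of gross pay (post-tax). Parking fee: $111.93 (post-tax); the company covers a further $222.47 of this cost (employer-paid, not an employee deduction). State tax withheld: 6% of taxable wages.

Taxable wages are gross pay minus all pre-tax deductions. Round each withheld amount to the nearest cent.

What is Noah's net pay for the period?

$3,210.59

Pension contribution: $4,028.27 × 0.08 = $322.26
Taxable wages = $4,028.27 − $322.26 = $3,706.01
State tax withheld: $3,706.01 × 0.06 = $222.36
PFL insurance: $4,028.27 × 0.01 = $40.28
Roth 401(k) contribution: $4,028.27 × 0.03 = $120.85
Parking fee: $111.93
(Employer's $222.47 toward parking fee is not withheld from the employee.)
Total deductions = $322.26 + $222.36 + $40.28 + $120.85 + $111.93 = $817.68
Net pay = $4,028.27 − $817.68 = $3,210.59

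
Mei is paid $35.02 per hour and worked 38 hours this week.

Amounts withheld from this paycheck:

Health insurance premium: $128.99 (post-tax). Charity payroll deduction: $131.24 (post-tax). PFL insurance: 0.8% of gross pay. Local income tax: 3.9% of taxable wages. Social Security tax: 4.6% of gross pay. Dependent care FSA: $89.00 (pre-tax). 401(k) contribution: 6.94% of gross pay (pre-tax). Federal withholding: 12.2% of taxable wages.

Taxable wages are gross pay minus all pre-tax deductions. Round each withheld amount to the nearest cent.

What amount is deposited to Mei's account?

$632.26

Gross pay: 38 × $35.02 = $1,330.76
Dependent care FSA: $89.00
401(k) contribution: $1,330.76 × 0.0694 = $92.35
Pre-tax total = $89.00 + $92.35 = $181.35
Taxable wages = $1,330.76 − $181.35 = $1,149.41
Local income tax: $1,149.41 × 0.039 = $44.83
Federal withholding: $1,149.41 × 0.122 = $140.23
PFL insurance: $1,330.76 × 0.008 = $10.65
Social Security tax: $1,330.76 × 0.046 = $61.21
Health insurance premium: $128.99
Charity payroll deduction: $131.24
Total deductions = $89.00 + $92.35 + $44.83 + $140.23 + $10.65 + $61.21 + $128.99 + $131.24 = $698.50
Net pay = $1,330.76 − $698.50 = $632.26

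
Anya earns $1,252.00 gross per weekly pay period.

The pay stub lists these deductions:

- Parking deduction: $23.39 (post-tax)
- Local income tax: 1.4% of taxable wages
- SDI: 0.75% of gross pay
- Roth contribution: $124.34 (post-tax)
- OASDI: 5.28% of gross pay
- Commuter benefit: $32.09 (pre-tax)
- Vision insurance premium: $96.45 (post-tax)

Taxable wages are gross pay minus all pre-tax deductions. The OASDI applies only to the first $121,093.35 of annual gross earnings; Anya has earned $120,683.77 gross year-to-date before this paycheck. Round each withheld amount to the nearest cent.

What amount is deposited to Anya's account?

$927.63

Commuter benefit: $32.09
Taxable wages = $1,252.00 − $32.09 = $1,219.91
Local income tax: $1,219.91 × 0.014 = $17.08
SDI: $1,252.00 × 0.0075 = $9.39
OASDI: only $121,093.35 − $120,683.77 = $409.58 of this check is subject → $409.58 × 0.0528 = $21.63
Roth contribution: $124.34
Parking deduction: $23.39
Vision insurance premium: $96.45
Total deductions = $32.09 + $17.08 + $9.39 + $21.63 + $124.34 + $23.39 + $96.45 = $324.37
Net pay = $1,252.00 − $324.37 = $927.63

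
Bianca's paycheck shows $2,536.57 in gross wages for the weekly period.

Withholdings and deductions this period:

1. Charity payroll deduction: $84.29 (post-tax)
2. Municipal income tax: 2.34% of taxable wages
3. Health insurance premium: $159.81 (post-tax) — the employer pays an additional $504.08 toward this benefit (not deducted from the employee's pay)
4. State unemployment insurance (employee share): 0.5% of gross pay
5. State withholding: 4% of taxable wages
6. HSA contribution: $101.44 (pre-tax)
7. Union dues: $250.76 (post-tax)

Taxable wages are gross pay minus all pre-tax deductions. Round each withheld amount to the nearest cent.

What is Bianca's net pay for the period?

$1,773.20

HSA contribution: $101.44
Taxable wages = $2,536.57 − $101.44 = $2,435.13
Municipal income tax: $2,435.13 × 0.0234 = $56.98
State withholding: $2,435.13 × 0.04 = $97.41
State unemployment insurance (employee share): $2,536.57 × 0.005 = $12.68
Charity payroll deduction: $84.29
Union dues: $250.76
Health insurance premium: $159.81
(Employer's $504.08 toward health insurance premium is not withheld from the employee.)
Total deductions = $101.44 + $56.98 + $97.41 + $12.68 + $84.29 + $250.76 + $159.81 = $763.37
Net pay = $2,536.57 − $763.37 = $1,773.20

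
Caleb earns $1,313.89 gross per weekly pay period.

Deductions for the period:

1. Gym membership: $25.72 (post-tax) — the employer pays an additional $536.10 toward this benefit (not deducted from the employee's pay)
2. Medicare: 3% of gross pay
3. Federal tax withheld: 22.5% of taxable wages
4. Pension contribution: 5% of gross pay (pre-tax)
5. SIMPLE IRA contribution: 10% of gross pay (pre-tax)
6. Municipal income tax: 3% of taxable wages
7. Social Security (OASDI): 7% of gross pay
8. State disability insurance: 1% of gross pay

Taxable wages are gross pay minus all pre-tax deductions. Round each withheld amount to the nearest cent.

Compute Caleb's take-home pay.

SIMPLE IRA contribution: $1,313.89 × 0.1 = $131.39
Pension contribution: $1,313.89 × 0.05 = $65.69
Pre-tax total = $131.39 + $65.69 = $197.08
Taxable wages = $1,313.89 − $197.08 = $1,116.81
Municipal income tax: $1,116.81 × 0.03 = $33.50
Federal tax withheld: $1,116.81 × 0.225 = $251.28
State disability insurance: $1,313.89 × 0.01 = $13.14
Social Security (OASDI): $1,313.89 × 0.07 = $91.97
Medicare: $1,313.89 × 0.03 = $39.42
Gym membership: $25.72
(Employer's $536.10 toward gym membership is not withheld from the employee.)
Total deductions = $131.39 + $65.69 + $33.50 + $251.28 + $13.14 + $91.97 + $39.42 + $25.72 = $652.11
Net pay = $1,313.89 − $652.11 = $661.78

$661.78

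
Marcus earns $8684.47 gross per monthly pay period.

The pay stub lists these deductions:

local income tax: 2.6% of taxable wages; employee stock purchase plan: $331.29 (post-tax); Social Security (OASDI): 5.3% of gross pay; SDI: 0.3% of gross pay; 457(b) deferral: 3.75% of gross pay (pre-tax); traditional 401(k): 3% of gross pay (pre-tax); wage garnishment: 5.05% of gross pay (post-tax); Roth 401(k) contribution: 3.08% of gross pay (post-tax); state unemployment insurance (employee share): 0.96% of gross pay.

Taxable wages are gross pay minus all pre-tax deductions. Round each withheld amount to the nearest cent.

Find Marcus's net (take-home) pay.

$6280.67

457(b) deferral: $8684.47 × 0.0375 = $325.67
Traditional 401(k): $8684.47 × 0.03 = $260.53
Pre-tax total = $325.67 + $260.53 = $586.20
Taxable wages = $8684.47 − $586.20 = $8098.27
Local income tax: $8098.27 × 0.026 = $210.56
SDI: $8684.47 × 0.003 = $26.05
State unemployment insurance (employee share): $8684.47 × 0.0096 = $83.37
Social Security (OASDI): $8684.47 × 0.053 = $460.28
Employee stock purchase plan: $331.29
Wage garnishment: $8684.47 × 0.0505 = $438.57
Roth 401(k) contribution: $8684.47 × 0.0308 = $267.48
Total deductions = $325.67 + $260.53 + $210.56 + $26.05 + $83.37 + $460.28 + $331.29 + $438.57 + $267.48 = $2403.80
Net pay = $8684.47 − $2403.80 = $6280.67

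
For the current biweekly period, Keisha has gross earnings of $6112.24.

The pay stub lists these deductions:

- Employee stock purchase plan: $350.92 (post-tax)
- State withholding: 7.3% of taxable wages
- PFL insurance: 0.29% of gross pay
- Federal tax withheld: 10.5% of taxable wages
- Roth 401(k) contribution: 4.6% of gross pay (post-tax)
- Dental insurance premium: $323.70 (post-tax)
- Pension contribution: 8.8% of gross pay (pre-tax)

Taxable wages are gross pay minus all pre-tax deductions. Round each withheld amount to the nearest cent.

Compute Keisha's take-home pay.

$3608.61

Pension contribution: $6112.24 × 0.088 = $537.88
Taxable wages = $6112.24 − $537.88 = $5574.36
State withholding: $5574.36 × 0.073 = $406.93
Federal tax withheld: $5574.36 × 0.105 = $585.31
PFL insurance: $6112.24 × 0.0029 = $17.73
Roth 401(k) contribution: $6112.24 × 0.046 = $281.16
Employee stock purchase plan: $350.92
Dental insurance premium: $323.70
Total deductions = $537.88 + $406.93 + $585.31 + $17.73 + $281.16 + $350.92 + $323.70 = $2503.63
Net pay = $6112.24 − $2503.63 = $3608.61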